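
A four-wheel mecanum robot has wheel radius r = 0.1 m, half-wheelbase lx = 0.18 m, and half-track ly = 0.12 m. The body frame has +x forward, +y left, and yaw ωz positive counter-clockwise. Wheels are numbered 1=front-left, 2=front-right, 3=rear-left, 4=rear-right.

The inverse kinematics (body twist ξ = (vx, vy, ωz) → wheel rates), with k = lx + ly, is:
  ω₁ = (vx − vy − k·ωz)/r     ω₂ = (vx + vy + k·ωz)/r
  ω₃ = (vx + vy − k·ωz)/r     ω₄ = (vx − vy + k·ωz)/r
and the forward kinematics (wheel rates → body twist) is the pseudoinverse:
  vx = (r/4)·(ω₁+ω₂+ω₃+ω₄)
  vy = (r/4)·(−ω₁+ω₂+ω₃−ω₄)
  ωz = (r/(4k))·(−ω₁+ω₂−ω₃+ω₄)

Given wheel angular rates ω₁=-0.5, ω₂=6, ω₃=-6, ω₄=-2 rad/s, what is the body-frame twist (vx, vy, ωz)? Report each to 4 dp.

(-0.0625, 0.0625, 0.8750)

k = lx + ly = 0.18 + 0.12 = 0.3000
ω₁+ω₂+ω₃+ω₄ = -2.5000  →  vx = (0.1/4)·-2.5000 = -0.0625
−ω₁+ω₂+ω₃−ω₄ = 2.5000  →  vy = (0.1/4)·2.5000 = 0.0625
−ω₁+ω₂−ω₃+ω₄ = 10.5000  →  ωz = (0.1/1.2000)·10.5000 = 0.8750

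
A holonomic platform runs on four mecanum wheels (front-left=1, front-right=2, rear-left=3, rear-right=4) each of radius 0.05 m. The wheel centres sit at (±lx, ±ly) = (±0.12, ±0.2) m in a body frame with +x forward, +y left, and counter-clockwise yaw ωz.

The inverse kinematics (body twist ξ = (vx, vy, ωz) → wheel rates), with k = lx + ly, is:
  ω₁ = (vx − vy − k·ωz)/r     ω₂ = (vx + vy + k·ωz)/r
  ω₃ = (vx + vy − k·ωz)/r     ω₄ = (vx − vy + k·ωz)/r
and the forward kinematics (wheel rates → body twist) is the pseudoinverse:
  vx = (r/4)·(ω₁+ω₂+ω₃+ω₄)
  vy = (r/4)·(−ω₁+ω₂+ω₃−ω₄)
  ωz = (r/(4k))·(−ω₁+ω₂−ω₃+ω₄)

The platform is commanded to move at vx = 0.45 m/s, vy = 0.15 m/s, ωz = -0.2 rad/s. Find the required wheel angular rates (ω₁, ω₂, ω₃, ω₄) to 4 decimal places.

k = lx + ly = 0.12 + 0.2 = 0.3200;  k·ωz = 0.3200·-0.2 = -0.0640
ω₁ (FL) = (vx − vy − k·ωz)/r = 0.3640/0.05 = 7.2800
ω₂ (FR) = (vx + vy + k·ωz)/r = 0.5360/0.05 = 10.7200
ω₃ (RL) = (vx + vy − k·ωz)/r = 0.6640/0.05 = 13.2800
ω₄ (RR) = (vx − vy + k·ωz)/r = 0.2360/0.05 = 4.7200

(7.2800, 10.7200, 13.2800, 4.7200)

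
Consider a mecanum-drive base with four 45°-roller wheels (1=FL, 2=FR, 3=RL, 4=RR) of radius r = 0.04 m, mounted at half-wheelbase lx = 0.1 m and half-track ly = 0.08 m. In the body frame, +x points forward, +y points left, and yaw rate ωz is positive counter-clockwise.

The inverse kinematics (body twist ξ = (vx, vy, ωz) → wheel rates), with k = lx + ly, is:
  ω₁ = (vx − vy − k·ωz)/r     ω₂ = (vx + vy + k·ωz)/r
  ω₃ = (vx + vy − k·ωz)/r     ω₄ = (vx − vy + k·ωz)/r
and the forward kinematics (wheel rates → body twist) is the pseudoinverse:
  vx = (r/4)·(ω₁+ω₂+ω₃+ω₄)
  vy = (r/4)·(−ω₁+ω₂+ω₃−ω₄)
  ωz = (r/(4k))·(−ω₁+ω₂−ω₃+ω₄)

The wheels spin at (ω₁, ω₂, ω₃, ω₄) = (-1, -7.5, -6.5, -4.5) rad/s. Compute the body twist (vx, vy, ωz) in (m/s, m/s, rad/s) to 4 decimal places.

(-0.1950, -0.0850, -0.2500)

k = lx + ly = 0.1 + 0.08 = 0.1800
ω₁+ω₂+ω₃+ω₄ = -19.5000  →  vx = (0.04/4)·-19.5000 = -0.1950
−ω₁+ω₂+ω₃−ω₄ = -8.5000  →  vy = (0.04/4)·-8.5000 = -0.0850
−ω₁+ω₂−ω₃+ω₄ = -4.5000  →  ωz = (0.04/0.7200)·-4.5000 = -0.2500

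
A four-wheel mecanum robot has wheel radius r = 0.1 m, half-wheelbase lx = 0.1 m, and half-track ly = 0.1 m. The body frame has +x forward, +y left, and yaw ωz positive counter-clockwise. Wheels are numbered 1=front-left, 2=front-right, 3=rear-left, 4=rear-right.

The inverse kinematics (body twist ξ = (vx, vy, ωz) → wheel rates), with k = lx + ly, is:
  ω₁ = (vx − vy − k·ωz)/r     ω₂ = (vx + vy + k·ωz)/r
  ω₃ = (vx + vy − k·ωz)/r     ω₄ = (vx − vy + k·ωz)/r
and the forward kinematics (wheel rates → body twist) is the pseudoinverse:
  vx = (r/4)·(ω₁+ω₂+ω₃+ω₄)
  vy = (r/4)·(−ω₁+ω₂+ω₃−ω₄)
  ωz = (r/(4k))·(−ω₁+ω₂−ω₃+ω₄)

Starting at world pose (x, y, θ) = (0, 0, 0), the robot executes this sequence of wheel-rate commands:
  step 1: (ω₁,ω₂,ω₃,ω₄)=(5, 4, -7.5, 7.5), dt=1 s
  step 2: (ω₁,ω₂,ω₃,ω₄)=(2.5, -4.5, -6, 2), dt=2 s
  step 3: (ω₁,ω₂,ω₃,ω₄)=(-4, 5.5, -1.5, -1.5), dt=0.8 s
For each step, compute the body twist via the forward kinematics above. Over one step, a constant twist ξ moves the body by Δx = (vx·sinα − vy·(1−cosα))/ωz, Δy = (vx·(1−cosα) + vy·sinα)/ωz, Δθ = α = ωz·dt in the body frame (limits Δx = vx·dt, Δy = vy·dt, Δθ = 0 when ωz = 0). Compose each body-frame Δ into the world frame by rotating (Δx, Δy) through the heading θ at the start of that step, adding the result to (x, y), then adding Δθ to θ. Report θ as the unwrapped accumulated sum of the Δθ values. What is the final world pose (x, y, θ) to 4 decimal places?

step 1: ξ=(vx,vy,ωz)=(0.2250, -0.4000, 1.7500), dt=1.0 → body Δ=(0.3958, -0.0734, 1.7500) → world pose (0.3958, -0.0734, 1.7500)
step 2: ξ=(vx,vy,ωz)=(-0.1500, -0.3750, 0.1250), dt=2.0 → body Δ=(-0.2036, -0.7795, 0.2500) → world pose (1.1992, -0.1348, 2.0000)
step 3: ξ=(vx,vy,ωz)=(-0.0375, 0.2375, 1.1875), dt=0.8 → body Δ=(-0.1094, 0.1495, 0.9500) → world pose (1.1087, -0.2965, 2.9500)

(1.1087, -0.2965, 2.9500)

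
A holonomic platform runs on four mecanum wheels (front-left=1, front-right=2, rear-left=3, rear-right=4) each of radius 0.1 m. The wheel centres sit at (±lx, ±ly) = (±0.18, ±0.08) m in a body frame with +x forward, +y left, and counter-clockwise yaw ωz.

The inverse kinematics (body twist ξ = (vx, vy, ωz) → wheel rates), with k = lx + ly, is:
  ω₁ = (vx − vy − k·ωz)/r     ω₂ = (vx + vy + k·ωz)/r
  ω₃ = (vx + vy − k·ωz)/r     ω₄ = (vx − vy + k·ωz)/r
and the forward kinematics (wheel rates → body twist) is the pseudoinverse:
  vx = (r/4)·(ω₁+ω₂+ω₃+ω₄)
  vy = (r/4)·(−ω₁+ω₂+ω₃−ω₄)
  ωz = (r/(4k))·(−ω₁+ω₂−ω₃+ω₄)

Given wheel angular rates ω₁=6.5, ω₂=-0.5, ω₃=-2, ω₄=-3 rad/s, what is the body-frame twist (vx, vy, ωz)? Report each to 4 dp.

k = lx + ly = 0.18 + 0.08 = 0.2600
ω₁+ω₂+ω₃+ω₄ = 1.0000  →  vx = (0.1/4)·1.0000 = 0.0250
−ω₁+ω₂+ω₃−ω₄ = -6.0000  →  vy = (0.1/4)·-6.0000 = -0.1500
−ω₁+ω₂−ω₃+ω₄ = -8.0000  →  ωz = (0.1/1.0400)·-8.0000 = -0.7692

(0.0250, -0.1500, -0.7692)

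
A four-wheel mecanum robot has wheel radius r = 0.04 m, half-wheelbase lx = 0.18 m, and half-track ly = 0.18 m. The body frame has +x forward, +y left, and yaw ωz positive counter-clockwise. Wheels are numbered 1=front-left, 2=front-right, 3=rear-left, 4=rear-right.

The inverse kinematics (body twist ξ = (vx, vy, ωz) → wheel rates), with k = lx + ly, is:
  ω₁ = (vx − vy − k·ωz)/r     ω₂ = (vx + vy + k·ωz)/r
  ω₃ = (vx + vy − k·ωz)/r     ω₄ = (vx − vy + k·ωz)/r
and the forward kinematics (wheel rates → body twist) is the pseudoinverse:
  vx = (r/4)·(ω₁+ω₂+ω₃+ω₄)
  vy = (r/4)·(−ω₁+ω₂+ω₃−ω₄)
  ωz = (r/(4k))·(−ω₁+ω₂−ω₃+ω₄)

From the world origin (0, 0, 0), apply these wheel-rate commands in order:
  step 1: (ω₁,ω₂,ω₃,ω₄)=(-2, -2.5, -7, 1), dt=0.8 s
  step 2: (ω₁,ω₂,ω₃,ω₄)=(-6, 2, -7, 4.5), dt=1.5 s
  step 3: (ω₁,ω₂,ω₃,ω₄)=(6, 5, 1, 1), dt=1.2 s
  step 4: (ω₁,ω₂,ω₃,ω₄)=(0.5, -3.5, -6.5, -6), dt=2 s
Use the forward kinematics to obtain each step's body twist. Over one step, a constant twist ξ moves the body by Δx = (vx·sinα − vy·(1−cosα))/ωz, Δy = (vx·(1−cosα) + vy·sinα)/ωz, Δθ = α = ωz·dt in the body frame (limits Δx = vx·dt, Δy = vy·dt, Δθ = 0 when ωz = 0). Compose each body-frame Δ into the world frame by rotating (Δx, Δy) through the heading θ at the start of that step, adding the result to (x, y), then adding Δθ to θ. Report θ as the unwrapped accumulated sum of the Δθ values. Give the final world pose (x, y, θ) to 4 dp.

step 1: ξ=(vx,vy,ωz)=(-0.1050, -0.0850, 0.2083), dt=0.8 → body Δ=(-0.0780, -0.0747, 0.1667) → world pose (-0.0780, -0.0747, 0.1667)
step 2: ξ=(vx,vy,ωz)=(-0.0650, -0.0350, 0.5417), dt=1.5 → body Δ=(-0.0669, -0.0844, 0.8125) → world pose (-0.1300, -0.1690, 0.9792)
step 3: ξ=(vx,vy,ωz)=(0.1300, -0.0100, -0.0278), dt=1.2 → body Δ=(0.1558, -0.0146, -0.0333) → world pose (-0.0310, -0.0478, 0.9458)
step 4: ξ=(vx,vy,ωz)=(-0.1550, -0.0450, -0.0972), dt=2.0 → body Δ=(-0.3168, -0.0594, -0.1944) → world pose (-0.1681, -0.3395, 0.7514)

(-0.1681, -0.3395, 0.7514)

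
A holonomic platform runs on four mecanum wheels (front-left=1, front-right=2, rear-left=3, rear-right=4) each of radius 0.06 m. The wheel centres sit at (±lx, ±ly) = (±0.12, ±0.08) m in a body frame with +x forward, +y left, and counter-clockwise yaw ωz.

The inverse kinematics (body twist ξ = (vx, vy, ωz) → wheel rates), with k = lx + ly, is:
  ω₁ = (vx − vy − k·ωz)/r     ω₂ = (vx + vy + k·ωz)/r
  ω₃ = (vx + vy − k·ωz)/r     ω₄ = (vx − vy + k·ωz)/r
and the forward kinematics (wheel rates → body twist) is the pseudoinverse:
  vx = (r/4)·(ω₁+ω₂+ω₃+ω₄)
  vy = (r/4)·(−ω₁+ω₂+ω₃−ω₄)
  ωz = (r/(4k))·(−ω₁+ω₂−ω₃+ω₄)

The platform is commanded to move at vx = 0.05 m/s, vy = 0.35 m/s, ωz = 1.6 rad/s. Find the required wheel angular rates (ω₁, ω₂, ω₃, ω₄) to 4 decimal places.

k = lx + ly = 0.12 + 0.08 = 0.2000;  k·ωz = 0.2000·1.6 = 0.3200
ω₁ (FL) = (vx − vy − k·ωz)/r = -0.6200/0.06 = -10.3333
ω₂ (FR) = (vx + vy + k·ωz)/r = 0.7200/0.06 = 12.0000
ω₃ (RL) = (vx + vy − k·ωz)/r = 0.0800/0.06 = 1.3333
ω₄ (RR) = (vx − vy + k·ωz)/r = 0.0200/0.06 = 0.3333

(-10.3333, 12.0000, 1.3333, 0.3333)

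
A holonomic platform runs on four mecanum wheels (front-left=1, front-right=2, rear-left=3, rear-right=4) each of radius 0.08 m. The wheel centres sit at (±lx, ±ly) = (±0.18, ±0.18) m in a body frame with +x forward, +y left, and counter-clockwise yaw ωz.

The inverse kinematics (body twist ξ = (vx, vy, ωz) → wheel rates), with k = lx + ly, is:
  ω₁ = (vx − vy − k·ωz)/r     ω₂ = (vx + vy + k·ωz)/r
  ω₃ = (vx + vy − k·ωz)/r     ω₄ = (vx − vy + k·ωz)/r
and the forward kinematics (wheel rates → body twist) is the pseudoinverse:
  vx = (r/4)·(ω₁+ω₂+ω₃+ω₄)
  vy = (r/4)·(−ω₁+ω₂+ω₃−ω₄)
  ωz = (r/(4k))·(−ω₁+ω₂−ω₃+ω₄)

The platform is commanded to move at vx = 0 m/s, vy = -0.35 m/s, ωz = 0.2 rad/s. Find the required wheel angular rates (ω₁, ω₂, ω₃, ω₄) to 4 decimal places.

k = lx + ly = 0.18 + 0.18 = 0.3600;  k·ωz = 0.3600·0.2 = 0.0720
ω₁ (FL) = (vx − vy − k·ωz)/r = 0.2780/0.08 = 3.4750
ω₂ (FR) = (vx + vy + k·ωz)/r = -0.2780/0.08 = -3.4750
ω₃ (RL) = (vx + vy − k·ωz)/r = -0.4220/0.08 = -5.2750
ω₄ (RR) = (vx − vy + k·ωz)/r = 0.4220/0.08 = 5.2750

(3.4750, -3.4750, -5.2750, 5.2750)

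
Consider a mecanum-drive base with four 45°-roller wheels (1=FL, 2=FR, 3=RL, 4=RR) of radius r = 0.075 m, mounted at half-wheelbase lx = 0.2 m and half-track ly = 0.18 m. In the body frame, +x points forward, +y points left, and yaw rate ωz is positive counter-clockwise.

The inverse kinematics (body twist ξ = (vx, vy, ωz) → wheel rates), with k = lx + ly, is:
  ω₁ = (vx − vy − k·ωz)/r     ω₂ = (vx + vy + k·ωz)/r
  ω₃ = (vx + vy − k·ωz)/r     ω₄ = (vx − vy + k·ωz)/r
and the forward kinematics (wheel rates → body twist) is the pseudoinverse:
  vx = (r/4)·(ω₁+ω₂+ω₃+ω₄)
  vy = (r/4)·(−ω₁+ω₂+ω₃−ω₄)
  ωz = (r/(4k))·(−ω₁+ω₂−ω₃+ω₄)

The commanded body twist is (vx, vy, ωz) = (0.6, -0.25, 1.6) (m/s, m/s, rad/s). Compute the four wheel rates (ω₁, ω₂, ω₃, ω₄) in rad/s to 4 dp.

(3.2267, 12.7733, -3.4400, 19.4400)

k = lx + ly = 0.2 + 0.18 = 0.3800;  k·ωz = 0.3800·1.6 = 0.6080
ω₁ (FL) = (vx − vy − k·ωz)/r = 0.2420/0.075 = 3.2267
ω₂ (FR) = (vx + vy + k·ωz)/r = 0.9580/0.075 = 12.7733
ω₃ (RL) = (vx + vy − k·ωz)/r = -0.2580/0.075 = -3.4400
ω₄ (RR) = (vx − vy + k·ωz)/r = 1.4580/0.075 = 19.4400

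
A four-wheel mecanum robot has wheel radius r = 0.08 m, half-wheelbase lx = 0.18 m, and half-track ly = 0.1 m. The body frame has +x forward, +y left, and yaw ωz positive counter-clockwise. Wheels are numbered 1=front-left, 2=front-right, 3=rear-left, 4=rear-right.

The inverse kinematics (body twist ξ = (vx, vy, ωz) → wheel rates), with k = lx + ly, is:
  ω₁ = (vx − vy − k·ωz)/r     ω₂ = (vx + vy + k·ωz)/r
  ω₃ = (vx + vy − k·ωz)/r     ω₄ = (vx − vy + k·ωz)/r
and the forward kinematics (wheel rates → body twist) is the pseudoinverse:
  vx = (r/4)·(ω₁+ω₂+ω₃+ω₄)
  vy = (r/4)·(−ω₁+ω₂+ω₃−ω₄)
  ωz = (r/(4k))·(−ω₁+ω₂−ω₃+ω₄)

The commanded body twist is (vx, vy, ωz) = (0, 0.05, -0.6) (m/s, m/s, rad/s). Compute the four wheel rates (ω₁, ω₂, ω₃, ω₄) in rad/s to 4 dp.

k = lx + ly = 0.18 + 0.1 = 0.2800;  k·ωz = 0.2800·-0.6 = -0.1680
ω₁ (FL) = (vx − vy − k·ωz)/r = 0.1180/0.08 = 1.4750
ω₂ (FR) = (vx + vy + k·ωz)/r = -0.1180/0.08 = -1.4750
ω₃ (RL) = (vx + vy − k·ωz)/r = 0.2180/0.08 = 2.7250
ω₄ (RR) = (vx − vy + k·ωz)/r = -0.2180/0.08 = -2.7250

(1.4750, -1.4750, 2.7250, -2.7250)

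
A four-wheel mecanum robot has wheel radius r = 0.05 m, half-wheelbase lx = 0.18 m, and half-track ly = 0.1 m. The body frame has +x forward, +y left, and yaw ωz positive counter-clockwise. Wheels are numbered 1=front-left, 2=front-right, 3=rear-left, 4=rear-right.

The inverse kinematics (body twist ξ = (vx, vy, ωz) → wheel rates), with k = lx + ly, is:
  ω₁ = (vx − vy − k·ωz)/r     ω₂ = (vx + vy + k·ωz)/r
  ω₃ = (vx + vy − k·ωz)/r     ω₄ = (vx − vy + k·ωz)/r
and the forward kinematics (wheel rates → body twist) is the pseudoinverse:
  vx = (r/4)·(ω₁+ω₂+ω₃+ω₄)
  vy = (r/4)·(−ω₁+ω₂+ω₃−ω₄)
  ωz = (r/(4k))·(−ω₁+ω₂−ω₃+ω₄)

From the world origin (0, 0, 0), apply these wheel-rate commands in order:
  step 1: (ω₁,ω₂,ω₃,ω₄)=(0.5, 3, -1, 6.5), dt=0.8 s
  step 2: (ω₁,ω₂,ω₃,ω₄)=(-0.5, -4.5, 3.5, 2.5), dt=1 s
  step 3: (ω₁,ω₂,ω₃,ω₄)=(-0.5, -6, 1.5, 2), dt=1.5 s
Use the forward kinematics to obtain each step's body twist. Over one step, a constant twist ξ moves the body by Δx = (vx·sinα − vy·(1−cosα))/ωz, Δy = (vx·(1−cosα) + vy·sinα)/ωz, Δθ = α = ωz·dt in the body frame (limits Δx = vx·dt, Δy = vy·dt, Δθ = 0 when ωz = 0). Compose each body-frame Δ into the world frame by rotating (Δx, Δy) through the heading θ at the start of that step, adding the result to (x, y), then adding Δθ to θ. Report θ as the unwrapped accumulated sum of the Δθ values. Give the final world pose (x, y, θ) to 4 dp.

(0.0584, -0.1763, -0.2009)

step 1: ξ=(vx,vy,ωz)=(0.1125, -0.0625, 0.4464), dt=0.8 → body Δ=(0.0969, -0.0330, 0.3571) → world pose (0.0969, -0.0330, 0.3571)
step 2: ξ=(vx,vy,ωz)=(0.0125, -0.0375, -0.2232), dt=1.0 → body Δ=(0.0082, -0.0386, -0.2232) → world pose (0.1181, -0.0663, 0.1339)
step 3: ξ=(vx,vy,ωz)=(-0.0375, -0.0750, -0.2232), dt=1.5 → body Δ=(-0.0739, -0.1011, -0.3348) → world pose (0.0584, -0.1763, -0.2009)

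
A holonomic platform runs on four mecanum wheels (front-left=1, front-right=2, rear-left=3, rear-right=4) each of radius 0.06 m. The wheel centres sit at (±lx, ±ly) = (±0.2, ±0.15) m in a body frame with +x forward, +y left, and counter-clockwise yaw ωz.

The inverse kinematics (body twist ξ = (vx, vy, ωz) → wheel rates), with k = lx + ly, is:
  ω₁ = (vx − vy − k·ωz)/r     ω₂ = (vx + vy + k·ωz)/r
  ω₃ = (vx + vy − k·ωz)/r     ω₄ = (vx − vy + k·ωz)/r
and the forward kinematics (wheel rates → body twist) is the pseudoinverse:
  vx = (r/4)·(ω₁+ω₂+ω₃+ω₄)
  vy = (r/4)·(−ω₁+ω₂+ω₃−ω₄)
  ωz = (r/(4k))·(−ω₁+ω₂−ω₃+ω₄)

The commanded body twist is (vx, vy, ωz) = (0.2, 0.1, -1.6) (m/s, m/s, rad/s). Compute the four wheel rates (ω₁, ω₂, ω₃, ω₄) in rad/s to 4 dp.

(11.0000, -4.3333, 14.3333, -7.6667)

k = lx + ly = 0.2 + 0.15 = 0.3500;  k·ωz = 0.3500·-1.6 = -0.5600
ω₁ (FL) = (vx − vy − k·ωz)/r = 0.6600/0.06 = 11.0000
ω₂ (FR) = (vx + vy + k·ωz)/r = -0.2600/0.06 = -4.3333
ω₃ (RL) = (vx + vy − k·ωz)/r = 0.8600/0.06 = 14.3333
ω₄ (RR) = (vx − vy + k·ωz)/r = -0.4600/0.06 = -7.6667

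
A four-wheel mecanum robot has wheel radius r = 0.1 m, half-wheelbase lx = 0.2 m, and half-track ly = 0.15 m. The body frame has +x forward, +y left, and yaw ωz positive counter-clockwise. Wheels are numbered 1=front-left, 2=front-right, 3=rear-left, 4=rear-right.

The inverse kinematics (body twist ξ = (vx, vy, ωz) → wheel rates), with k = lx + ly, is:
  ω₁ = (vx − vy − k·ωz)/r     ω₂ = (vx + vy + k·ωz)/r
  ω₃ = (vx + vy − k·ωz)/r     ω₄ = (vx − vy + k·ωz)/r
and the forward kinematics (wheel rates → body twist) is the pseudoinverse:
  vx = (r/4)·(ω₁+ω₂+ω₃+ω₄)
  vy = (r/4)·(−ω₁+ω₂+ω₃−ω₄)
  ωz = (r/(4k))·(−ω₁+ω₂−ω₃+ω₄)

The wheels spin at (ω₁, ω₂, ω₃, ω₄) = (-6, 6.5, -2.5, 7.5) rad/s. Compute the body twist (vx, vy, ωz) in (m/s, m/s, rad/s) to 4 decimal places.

k = lx + ly = 0.2 + 0.15 = 0.3500
ω₁+ω₂+ω₃+ω₄ = 5.5000  →  vx = (0.1/4)·5.5000 = 0.1375
−ω₁+ω₂+ω₃−ω₄ = 2.5000  →  vy = (0.1/4)·2.5000 = 0.0625
−ω₁+ω₂−ω₃+ω₄ = 22.5000  →  ωz = (0.1/1.4000)·22.5000 = 1.6071

(0.1375, 0.0625, 1.6071)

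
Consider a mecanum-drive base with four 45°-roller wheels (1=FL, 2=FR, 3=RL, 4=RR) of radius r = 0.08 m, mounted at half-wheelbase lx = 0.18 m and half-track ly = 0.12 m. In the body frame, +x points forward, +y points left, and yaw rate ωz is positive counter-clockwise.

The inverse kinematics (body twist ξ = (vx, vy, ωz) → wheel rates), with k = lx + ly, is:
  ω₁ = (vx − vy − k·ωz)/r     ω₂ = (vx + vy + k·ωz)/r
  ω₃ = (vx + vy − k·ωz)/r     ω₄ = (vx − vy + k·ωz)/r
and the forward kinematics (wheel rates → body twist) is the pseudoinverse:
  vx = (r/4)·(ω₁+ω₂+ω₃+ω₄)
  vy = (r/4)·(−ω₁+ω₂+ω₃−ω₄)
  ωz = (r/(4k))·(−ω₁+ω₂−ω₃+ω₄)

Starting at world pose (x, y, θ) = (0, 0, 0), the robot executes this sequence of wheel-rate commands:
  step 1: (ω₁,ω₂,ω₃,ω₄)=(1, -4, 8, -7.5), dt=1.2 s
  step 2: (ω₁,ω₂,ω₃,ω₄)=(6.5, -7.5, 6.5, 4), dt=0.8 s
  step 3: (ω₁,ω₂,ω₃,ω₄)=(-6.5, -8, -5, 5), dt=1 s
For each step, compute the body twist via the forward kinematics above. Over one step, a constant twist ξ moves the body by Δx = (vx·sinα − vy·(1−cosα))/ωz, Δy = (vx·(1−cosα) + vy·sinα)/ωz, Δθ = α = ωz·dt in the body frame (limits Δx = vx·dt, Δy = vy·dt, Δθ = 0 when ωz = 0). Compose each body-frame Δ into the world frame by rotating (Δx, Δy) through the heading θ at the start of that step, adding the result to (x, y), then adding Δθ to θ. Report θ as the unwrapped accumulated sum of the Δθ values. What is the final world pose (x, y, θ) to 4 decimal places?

(-0.1012, 0.5160, -1.9533)

step 1: ξ=(vx,vy,ωz)=(-0.0500, 0.2100, -1.3667), dt=1.2 → body Δ=(0.1278, 0.1924, -1.6400) → world pose (0.1278, 0.1924, -1.6400)
step 2: ξ=(vx,vy,ωz)=(0.1900, -0.2300, -1.1000), dt=0.8 → body Δ=(0.0573, -0.2238, -0.8800) → world pose (-0.0995, 0.1508, -2.5200)
step 3: ξ=(vx,vy,ωz)=(-0.2900, -0.2300, 0.5667), dt=1.0 → body Δ=(-0.2113, -0.2979, 0.5667) → world pose (-0.1012, 0.5160, -1.9533)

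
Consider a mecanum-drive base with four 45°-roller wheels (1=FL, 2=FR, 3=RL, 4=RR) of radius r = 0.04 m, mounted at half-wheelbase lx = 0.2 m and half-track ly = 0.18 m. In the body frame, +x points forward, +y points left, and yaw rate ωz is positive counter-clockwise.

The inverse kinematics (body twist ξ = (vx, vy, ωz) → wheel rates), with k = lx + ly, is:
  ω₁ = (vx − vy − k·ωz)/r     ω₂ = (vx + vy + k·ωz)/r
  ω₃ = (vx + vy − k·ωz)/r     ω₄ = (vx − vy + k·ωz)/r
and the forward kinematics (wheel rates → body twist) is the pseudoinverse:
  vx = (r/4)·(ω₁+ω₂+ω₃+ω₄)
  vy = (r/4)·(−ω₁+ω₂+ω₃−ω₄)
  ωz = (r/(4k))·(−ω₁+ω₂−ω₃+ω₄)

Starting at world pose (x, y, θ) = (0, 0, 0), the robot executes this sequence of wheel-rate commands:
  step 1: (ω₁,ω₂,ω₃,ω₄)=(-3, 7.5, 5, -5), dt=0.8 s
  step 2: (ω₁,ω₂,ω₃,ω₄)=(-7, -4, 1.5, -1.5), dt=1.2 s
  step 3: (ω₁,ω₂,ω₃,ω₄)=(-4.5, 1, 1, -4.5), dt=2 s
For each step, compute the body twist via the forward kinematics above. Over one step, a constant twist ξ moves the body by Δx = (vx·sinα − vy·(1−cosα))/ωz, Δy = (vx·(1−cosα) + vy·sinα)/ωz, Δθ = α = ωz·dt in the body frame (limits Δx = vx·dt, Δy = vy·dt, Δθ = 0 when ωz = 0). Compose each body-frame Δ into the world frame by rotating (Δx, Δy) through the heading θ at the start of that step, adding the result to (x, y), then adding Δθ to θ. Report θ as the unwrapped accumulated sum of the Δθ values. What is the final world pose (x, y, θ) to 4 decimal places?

step 1: ξ=(vx,vy,ωz)=(0.0450, 0.2050, 0.0132), dt=0.8 → body Δ=(0.0351, 0.1642, 0.0105) → world pose (0.0351, 0.1642, 0.0105)
step 2: ξ=(vx,vy,ωz)=(-0.1100, 0.0600, 0.0000), dt=1.2 → body Δ=(-0.1320, 0.0720, 0.0000) → world pose (-0.0976, 0.2348, 0.0105)
step 3: ξ=(vx,vy,ωz)=(-0.0700, 0.1100, 0.0000), dt=2.0 → body Δ=(-0.1400, 0.2200, 0.0000) → world pose (-0.2399, 0.4533, 0.0105)

(-0.2399, 0.4533, 0.0105)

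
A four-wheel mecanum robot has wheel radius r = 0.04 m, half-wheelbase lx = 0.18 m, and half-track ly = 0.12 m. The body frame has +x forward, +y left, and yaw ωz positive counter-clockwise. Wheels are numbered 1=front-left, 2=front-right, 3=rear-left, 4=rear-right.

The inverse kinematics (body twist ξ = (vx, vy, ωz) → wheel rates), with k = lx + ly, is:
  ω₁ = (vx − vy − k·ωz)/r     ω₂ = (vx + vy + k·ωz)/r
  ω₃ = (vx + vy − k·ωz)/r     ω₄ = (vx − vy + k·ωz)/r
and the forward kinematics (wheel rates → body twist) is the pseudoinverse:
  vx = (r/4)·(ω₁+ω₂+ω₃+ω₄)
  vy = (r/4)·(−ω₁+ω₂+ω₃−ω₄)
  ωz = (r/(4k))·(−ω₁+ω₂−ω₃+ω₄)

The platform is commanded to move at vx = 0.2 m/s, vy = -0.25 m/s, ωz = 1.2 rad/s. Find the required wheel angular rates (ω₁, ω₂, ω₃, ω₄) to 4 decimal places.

k = lx + ly = 0.18 + 0.12 = 0.3000;  k·ωz = 0.3000·1.2 = 0.3600
ω₁ (FL) = (vx − vy − k·ωz)/r = 0.0900/0.04 = 2.2500
ω₂ (FR) = (vx + vy + k·ωz)/r = 0.3100/0.04 = 7.7500
ω₃ (RL) = (vx + vy − k·ωz)/r = -0.4100/0.04 = -10.2500
ω₄ (RR) = (vx − vy + k·ωz)/r = 0.8100/0.04 = 20.2500

(2.2500, 7.7500, -10.2500, 20.2500)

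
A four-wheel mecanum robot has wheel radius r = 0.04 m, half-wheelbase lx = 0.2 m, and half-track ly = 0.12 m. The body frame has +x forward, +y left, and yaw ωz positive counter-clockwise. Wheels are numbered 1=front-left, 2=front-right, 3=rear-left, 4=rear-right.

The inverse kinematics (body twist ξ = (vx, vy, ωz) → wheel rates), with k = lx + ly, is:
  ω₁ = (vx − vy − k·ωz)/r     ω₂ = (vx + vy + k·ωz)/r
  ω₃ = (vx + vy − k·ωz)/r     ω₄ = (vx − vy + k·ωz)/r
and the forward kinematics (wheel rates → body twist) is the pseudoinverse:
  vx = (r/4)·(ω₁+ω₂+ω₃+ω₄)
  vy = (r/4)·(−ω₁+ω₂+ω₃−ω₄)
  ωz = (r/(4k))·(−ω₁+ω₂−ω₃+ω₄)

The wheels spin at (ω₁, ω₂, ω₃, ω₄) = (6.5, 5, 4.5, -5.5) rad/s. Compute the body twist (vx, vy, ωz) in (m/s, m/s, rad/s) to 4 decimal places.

(0.1050, 0.0850, -0.3594)

k = lx + ly = 0.2 + 0.12 = 0.3200
ω₁+ω₂+ω₃+ω₄ = 10.5000  →  vx = (0.04/4)·10.5000 = 0.1050
−ω₁+ω₂+ω₃−ω₄ = 8.5000  →  vy = (0.04/4)·8.5000 = 0.0850
−ω₁+ω₂−ω₃+ω₄ = -11.5000  →  ωz = (0.04/1.2800)·-11.5000 = -0.3594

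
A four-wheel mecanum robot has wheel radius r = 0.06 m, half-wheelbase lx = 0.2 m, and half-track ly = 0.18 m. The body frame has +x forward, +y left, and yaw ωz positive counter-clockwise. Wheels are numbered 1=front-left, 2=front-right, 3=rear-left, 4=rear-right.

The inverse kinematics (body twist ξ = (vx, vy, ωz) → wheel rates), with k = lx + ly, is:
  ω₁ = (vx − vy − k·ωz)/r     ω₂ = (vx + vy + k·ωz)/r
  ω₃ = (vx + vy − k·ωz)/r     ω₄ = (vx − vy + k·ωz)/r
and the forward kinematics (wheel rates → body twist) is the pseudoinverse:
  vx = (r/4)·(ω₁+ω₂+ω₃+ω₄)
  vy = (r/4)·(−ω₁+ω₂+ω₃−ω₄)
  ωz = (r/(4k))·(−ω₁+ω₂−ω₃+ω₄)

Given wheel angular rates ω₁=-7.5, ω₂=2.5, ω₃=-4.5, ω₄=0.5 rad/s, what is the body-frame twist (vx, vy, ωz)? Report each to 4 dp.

k = lx + ly = 0.2 + 0.18 = 0.3800
ω₁+ω₂+ω₃+ω₄ = -9.0000  →  vx = (0.06/4)·-9.0000 = -0.1350
−ω₁+ω₂+ω₃−ω₄ = 5.0000  →  vy = (0.06/4)·5.0000 = 0.0750
−ω₁+ω₂−ω₃+ω₄ = 15.0000  →  ωz = (0.06/1.5200)·15.0000 = 0.5921

(-0.1350, 0.0750, 0.5921)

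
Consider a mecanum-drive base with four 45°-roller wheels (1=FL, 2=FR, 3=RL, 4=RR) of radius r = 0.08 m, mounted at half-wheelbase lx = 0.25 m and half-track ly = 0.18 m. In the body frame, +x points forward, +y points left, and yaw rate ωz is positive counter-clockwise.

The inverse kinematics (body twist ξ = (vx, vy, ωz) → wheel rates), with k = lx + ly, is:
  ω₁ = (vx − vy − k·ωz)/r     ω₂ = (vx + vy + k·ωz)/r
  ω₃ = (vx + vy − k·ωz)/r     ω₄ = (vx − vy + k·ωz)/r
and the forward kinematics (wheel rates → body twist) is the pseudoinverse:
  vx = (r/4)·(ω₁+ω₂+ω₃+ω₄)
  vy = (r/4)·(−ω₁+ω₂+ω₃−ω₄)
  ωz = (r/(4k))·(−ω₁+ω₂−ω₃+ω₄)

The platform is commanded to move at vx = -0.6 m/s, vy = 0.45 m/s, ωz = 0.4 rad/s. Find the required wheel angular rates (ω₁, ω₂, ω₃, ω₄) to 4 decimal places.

k = lx + ly = 0.25 + 0.18 = 0.4300;  k·ωz = 0.4300·0.4 = 0.1720
ω₁ (FL) = (vx − vy − k·ωz)/r = -1.2220/0.08 = -15.2750
ω₂ (FR) = (vx + vy + k·ωz)/r = 0.0220/0.08 = 0.2750
ω₃ (RL) = (vx + vy − k·ωz)/r = -0.3220/0.08 = -4.0250
ω₄ (RR) = (vx − vy + k·ωz)/r = -0.8780/0.08 = -10.9750

(-15.2750, 0.2750, -4.0250, -10.9750)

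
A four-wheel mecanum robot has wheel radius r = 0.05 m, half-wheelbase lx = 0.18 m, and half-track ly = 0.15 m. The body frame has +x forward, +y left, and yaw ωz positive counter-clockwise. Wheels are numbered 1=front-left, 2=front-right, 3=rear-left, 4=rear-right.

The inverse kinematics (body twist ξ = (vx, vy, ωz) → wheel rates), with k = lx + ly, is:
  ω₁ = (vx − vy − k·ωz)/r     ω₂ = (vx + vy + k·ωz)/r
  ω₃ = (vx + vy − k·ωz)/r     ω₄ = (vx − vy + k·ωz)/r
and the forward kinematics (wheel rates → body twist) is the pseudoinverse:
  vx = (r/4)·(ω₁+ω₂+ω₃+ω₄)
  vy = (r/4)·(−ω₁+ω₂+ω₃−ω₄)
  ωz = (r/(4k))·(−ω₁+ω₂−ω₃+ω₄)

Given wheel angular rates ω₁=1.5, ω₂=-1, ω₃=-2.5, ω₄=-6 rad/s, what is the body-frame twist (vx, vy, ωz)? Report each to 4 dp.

(-0.1000, 0.0125, -0.2273)

k = lx + ly = 0.18 + 0.15 = 0.3300
ω₁+ω₂+ω₃+ω₄ = -8.0000  →  vx = (0.05/4)·-8.0000 = -0.1000
−ω₁+ω₂+ω₃−ω₄ = 1.0000  →  vy = (0.05/4)·1.0000 = 0.0125
−ω₁+ω₂−ω₃+ω₄ = -6.0000  →  ωz = (0.05/1.3200)·-6.0000 = -0.2273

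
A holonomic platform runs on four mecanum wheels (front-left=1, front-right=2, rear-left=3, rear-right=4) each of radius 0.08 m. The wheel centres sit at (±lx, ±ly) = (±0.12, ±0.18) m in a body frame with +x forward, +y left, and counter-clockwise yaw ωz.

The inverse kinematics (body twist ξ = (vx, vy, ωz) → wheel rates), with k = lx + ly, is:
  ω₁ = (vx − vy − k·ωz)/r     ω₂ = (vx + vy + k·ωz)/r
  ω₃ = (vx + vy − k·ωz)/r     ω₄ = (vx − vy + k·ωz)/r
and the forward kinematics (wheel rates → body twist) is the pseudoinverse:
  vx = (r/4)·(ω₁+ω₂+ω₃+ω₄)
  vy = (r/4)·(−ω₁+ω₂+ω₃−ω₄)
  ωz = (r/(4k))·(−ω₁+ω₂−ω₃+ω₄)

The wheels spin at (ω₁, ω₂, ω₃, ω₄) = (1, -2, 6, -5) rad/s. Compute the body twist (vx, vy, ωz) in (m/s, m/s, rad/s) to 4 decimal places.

(0.0000, 0.1600, -0.9333)

k = lx + ly = 0.12 + 0.18 = 0.3000
ω₁+ω₂+ω₃+ω₄ = 0.0000  →  vx = (0.08/4)·0.0000 = 0.0000
−ω₁+ω₂+ω₃−ω₄ = 8.0000  →  vy = (0.08/4)·8.0000 = 0.1600
−ω₁+ω₂−ω₃+ω₄ = -14.0000  →  ωz = (0.08/1.2000)·-14.0000 = -0.9333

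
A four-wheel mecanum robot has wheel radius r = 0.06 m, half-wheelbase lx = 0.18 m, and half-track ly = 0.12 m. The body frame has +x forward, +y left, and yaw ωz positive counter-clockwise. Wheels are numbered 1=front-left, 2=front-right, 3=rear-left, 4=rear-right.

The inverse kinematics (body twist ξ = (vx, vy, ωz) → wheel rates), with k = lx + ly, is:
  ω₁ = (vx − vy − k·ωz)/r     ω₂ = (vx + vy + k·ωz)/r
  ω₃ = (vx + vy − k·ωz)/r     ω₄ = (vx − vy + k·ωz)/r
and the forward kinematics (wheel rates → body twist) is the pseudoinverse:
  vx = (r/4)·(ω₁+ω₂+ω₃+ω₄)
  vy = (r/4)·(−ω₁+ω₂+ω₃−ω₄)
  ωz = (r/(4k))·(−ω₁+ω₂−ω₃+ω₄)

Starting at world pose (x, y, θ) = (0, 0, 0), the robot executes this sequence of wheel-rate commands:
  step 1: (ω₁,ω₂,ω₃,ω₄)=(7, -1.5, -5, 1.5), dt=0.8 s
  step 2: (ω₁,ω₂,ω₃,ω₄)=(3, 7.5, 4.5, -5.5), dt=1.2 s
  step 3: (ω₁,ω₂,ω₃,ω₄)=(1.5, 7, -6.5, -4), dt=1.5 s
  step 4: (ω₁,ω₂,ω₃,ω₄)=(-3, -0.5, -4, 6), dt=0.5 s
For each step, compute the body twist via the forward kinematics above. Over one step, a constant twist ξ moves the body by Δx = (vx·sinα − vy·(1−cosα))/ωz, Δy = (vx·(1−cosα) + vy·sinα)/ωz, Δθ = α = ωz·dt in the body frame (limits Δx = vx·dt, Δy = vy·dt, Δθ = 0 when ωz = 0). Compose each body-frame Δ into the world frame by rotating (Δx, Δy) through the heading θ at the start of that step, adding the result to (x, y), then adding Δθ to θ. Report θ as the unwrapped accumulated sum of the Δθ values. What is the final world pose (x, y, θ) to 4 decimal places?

(0.2167, 0.0445, 0.5025)

step 1: ξ=(vx,vy,ωz)=(0.0300, -0.2250, -0.1000), dt=0.8 → body Δ=(0.0168, -0.1808, -0.0800) → world pose (0.0168, -0.1808, -0.0800)
step 2: ξ=(vx,vy,ωz)=(0.1425, 0.2175, -0.2750), dt=1.2 → body Δ=(0.2106, 0.2283, -0.3300) → world pose (0.2449, 0.0300, -0.4100)
step 3: ξ=(vx,vy,ωz)=(-0.0300, 0.0450, 0.4000), dt=1.5 → body Δ=(-0.0620, 0.0504, 0.6000) → world pose (0.2082, 0.1010, 0.1900)
step 4: ξ=(vx,vy,ωz)=(-0.0225, -0.1125, 0.6250), dt=0.5 → body Δ=(-0.0024, -0.0571, 0.3125) → world pose (0.2167, 0.0445, 0.5025)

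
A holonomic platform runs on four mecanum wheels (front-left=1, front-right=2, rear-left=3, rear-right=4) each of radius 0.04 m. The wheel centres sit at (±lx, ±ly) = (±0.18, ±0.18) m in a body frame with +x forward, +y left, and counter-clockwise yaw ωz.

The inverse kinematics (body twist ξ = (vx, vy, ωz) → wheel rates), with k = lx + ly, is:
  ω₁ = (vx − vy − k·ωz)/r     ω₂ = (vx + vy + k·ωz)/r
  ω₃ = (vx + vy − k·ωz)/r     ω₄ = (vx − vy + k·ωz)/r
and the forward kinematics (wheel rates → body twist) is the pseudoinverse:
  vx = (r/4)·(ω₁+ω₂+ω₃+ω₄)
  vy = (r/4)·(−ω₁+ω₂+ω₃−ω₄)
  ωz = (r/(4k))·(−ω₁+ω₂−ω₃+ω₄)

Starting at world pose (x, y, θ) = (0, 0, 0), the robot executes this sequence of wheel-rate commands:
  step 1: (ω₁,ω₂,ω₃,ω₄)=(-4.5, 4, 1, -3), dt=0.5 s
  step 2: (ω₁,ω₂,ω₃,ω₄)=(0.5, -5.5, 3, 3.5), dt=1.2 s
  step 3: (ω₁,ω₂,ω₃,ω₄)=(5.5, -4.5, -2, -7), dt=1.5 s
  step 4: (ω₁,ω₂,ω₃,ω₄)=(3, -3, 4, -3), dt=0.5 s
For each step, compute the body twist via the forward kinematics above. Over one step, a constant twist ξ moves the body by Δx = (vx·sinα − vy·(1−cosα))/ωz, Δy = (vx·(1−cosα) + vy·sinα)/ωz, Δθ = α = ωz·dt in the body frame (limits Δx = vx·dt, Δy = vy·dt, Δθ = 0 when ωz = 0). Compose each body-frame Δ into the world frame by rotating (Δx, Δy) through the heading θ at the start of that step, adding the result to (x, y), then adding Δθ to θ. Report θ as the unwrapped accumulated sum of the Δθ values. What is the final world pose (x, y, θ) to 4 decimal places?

(-0.1298, -0.0341, -0.9264)

step 1: ξ=(vx,vy,ωz)=(-0.0250, 0.1250, 0.1250), dt=0.5 → body Δ=(-0.0144, 0.0621, 0.0625) → world pose (-0.0144, 0.0621, 0.0625)
step 2: ξ=(vx,vy,ωz)=(0.0150, -0.0650, -0.1528), dt=1.2 → body Δ=(0.0108, -0.0792, -0.1833) → world pose (0.0013, -0.0163, -0.1208)
step 3: ξ=(vx,vy,ωz)=(-0.0800, -0.0500, -0.4167), dt=1.5 → body Δ=(-0.1350, -0.0339, -0.6250) → world pose (-0.1369, -0.0337, -0.7458)
step 4: ξ=(vx,vy,ωz)=(0.0100, 0.0100, -0.3611), dt=0.5 → body Δ=(0.0054, 0.0045, -0.1806) → world pose (-0.1298, -0.0341, -0.9264)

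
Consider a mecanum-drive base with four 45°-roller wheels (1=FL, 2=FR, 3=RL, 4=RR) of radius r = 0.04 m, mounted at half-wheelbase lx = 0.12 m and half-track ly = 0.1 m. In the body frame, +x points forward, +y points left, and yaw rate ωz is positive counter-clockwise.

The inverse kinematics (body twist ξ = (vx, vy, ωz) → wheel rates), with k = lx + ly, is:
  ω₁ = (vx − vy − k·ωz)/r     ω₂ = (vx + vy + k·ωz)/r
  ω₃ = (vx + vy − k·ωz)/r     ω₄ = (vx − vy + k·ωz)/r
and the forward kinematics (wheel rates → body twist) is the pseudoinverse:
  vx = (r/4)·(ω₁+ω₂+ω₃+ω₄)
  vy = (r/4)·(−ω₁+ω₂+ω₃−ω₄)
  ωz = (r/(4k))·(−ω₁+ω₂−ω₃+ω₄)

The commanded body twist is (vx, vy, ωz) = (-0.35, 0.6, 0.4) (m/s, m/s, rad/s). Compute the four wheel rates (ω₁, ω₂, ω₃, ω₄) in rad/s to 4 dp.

k = lx + ly = 0.12 + 0.1 = 0.2200;  k·ωz = 0.2200·0.4 = 0.0880
ω₁ (FL) = (vx − vy − k·ωz)/r = -1.0380/0.04 = -25.9500
ω₂ (FR) = (vx + vy + k·ωz)/r = 0.3380/0.04 = 8.4500
ω₃ (RL) = (vx + vy − k·ωz)/r = 0.1620/0.04 = 4.0500
ω₄ (RR) = (vx − vy + k·ωz)/r = -0.8620/0.04 = -21.5500

(-25.9500, 8.4500, 4.0500, -21.5500)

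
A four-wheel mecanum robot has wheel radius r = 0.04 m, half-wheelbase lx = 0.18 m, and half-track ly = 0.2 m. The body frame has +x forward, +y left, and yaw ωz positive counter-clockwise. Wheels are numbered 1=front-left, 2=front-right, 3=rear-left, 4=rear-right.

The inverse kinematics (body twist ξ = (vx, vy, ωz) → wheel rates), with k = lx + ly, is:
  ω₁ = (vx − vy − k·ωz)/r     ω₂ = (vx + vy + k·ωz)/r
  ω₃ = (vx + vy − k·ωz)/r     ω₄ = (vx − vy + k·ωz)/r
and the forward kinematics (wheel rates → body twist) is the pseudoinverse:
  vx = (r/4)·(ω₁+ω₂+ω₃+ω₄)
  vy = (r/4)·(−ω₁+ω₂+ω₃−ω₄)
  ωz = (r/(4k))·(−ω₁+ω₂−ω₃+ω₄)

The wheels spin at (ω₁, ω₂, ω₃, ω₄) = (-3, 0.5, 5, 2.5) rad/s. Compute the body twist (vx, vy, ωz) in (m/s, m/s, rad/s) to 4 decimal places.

k = lx + ly = 0.18 + 0.2 = 0.3800
ω₁+ω₂+ω₃+ω₄ = 5.0000  →  vx = (0.04/4)·5.0000 = 0.0500
−ω₁+ω₂+ω₃−ω₄ = 6.0000  →  vy = (0.04/4)·6.0000 = 0.0600
−ω₁+ω₂−ω₃+ω₄ = 1.0000  →  ωz = (0.04/1.5200)·1.0000 = 0.0263

(0.0500, 0.0600, 0.0263)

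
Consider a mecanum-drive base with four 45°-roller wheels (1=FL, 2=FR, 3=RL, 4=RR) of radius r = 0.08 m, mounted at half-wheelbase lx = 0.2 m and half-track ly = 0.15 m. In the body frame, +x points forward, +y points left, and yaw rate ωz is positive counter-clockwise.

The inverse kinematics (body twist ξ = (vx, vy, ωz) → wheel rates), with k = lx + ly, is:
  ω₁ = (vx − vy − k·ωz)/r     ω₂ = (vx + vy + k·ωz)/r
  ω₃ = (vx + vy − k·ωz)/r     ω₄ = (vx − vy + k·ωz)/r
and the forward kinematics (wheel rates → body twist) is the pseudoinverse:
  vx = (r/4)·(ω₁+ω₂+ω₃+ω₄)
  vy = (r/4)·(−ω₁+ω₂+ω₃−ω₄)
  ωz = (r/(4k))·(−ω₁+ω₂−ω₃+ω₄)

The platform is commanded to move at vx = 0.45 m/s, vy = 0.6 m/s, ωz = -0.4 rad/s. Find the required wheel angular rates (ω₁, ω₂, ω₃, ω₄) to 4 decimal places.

k = lx + ly = 0.2 + 0.15 = 0.3500;  k·ωz = 0.3500·-0.4 = -0.1400
ω₁ (FL) = (vx − vy − k·ωz)/r = -0.0100/0.08 = -0.1250
ω₂ (FR) = (vx + vy + k·ωz)/r = 0.9100/0.08 = 11.3750
ω₃ (RL) = (vx + vy − k·ωz)/r = 1.1900/0.08 = 14.8750
ω₄ (RR) = (vx − vy + k·ωz)/r = -0.2900/0.08 = -3.6250

(-0.1250, 11.3750, 14.8750, -3.6250)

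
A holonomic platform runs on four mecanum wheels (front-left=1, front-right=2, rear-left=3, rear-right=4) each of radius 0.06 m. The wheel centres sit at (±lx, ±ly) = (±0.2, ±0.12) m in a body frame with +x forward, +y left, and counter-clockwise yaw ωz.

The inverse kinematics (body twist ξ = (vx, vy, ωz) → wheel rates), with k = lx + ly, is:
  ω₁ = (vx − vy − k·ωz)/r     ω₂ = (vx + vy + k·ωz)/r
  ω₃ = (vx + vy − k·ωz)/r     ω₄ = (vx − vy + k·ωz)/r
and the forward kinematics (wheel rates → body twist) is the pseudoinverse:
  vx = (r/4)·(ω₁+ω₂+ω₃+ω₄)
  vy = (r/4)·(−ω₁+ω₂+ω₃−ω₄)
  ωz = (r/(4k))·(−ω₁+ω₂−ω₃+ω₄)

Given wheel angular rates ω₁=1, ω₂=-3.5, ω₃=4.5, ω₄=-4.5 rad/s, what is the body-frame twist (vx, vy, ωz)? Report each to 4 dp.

k = lx + ly = 0.2 + 0.12 = 0.3200
ω₁+ω₂+ω₃+ω₄ = -2.5000  →  vx = (0.06/4)·-2.5000 = -0.0375
−ω₁+ω₂+ω₃−ω₄ = 4.5000  →  vy = (0.06/4)·4.5000 = 0.0675
−ω₁+ω₂−ω₃+ω₄ = -13.5000  →  ωz = (0.06/1.2800)·-13.5000 = -0.6328

(-0.0375, 0.0675, -0.6328)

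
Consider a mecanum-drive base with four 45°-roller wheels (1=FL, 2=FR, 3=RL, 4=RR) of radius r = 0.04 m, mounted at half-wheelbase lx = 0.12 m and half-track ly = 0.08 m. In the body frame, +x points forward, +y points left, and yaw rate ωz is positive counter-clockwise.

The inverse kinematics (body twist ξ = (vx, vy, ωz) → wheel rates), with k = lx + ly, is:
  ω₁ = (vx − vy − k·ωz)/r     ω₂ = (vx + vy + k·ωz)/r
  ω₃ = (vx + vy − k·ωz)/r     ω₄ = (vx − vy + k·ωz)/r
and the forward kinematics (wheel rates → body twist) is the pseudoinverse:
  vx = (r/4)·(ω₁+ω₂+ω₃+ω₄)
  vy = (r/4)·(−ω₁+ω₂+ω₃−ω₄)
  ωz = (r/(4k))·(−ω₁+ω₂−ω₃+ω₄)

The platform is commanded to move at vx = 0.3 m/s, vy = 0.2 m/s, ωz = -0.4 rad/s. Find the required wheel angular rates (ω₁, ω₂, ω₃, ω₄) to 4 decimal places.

k = lx + ly = 0.12 + 0.08 = 0.2000;  k·ωz = 0.2000·-0.4 = -0.0800
ω₁ (FL) = (vx − vy − k·ωz)/r = 0.1800/0.04 = 4.5000
ω₂ (FR) = (vx + vy + k·ωz)/r = 0.4200/0.04 = 10.5000
ω₃ (RL) = (vx + vy − k·ωz)/r = 0.5800/0.04 = 14.5000
ω₄ (RR) = (vx − vy + k·ωz)/r = 0.0200/0.04 = 0.5000

(4.5000, 10.5000, 14.5000, 0.5000)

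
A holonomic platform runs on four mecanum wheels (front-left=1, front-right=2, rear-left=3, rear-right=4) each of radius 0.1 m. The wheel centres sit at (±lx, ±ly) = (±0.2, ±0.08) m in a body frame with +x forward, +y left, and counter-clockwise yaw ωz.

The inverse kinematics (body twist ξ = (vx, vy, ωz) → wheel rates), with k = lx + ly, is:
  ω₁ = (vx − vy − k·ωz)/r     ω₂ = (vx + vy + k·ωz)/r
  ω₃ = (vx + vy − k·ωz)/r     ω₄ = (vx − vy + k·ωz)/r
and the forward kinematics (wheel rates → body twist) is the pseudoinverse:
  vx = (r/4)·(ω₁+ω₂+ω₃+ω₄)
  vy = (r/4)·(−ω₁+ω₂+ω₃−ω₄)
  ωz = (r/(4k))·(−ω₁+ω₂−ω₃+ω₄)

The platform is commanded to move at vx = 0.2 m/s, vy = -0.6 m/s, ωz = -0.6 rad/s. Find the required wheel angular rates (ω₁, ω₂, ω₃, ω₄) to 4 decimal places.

k = lx + ly = 0.2 + 0.08 = 0.2800;  k·ωz = 0.2800·-0.6 = -0.1680
ω₁ (FL) = (vx − vy − k·ωz)/r = 0.9680/0.1 = 9.6800
ω₂ (FR) = (vx + vy + k·ωz)/r = -0.5680/0.1 = -5.6800
ω₃ (RL) = (vx + vy − k·ωz)/r = -0.2320/0.1 = -2.3200
ω₄ (RR) = (vx − vy + k·ωz)/r = 0.6320/0.1 = 6.3200

(9.6800, -5.6800, -2.3200, 6.3200)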